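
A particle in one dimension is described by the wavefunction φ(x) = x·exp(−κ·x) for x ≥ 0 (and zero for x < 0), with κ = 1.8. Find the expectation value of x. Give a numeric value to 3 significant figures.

0.833

⟨x⟩ = ∫ x·|φ|² dx / ∫|φ|² dx (integrals over the domain).
Every integrand reduces to terms xʲ·e^(−2κx) on [0, ∞); use ∫₀^∞ xʲ·e^(−2κx) dx = j!/(2κ)^(j+1).
State is unnormalized: ∫|φ|² dx = 0.042867, and ∫φ*·x·φ dx = 0.035722, so ⟨x⟩ = 0.035722 / 0.042867.
⟨x⟩ = 0.83333.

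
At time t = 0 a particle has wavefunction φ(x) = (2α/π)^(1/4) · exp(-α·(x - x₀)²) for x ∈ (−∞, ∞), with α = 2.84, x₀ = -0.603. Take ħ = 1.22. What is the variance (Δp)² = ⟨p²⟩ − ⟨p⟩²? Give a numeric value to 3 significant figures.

4.23

Compute ⟨p⟩ and ⟨p²⟩ separately; (Δp)² = ⟨p²⟩ − ⟨p⟩².
Gaussian moments (u = x − x₀): ∫u^(2j)·e^(−2αu²) du = (2j−1)!!/(4α)^j · √(π/(2α)), odd powers integrate to 0; here √(π/(2α)) = 0.74371. Derivatives: d/dx e^(−αu²) = −2αu·e^(−αu²), d²/dx² e^(−αu²) = (4α²u² − 2α)·e^(−αu²).
⟨p⟩ = 0.0000 and ⟨p²⟩ = 4.2271.
(Δp)² = 4.2271 − (0.0000)² = 4.2271.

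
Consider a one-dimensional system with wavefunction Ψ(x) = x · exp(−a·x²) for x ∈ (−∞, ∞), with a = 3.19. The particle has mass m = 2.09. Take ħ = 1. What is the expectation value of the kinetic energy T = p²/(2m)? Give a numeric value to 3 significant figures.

T = −(ħ²/2m) d²/dx², so ⟨T⟩ = −(ħ²/2m) ∫ Ψ*·Ψ'' dx / ∫|Ψ|² dx; with m = 2.09.
Expand each integrand as polynomial × e^(−2ax²) and use ∫x^(2j)·e^(−2ax²) dx = (2j−1)!!/(4a)^j · √(π/(2a)), odd powers → 0; here √(π/(2a)) = 0.70172. Differentiate with the product rule, d/dx e^(−ax²) = −2ax·e^(−ax²).
State is unnormalized: ∫|Ψ|² dx = 0.054994, and ∫Ψ*·(−ħ²/2m · Ψ'') dx = 0.12591, so ⟨T⟩ = 0.12591 / 0.054994.
⟨T⟩ = 2.2895.

2.29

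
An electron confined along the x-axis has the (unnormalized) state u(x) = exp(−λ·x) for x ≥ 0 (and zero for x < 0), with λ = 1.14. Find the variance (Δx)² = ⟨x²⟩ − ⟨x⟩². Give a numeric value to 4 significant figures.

Compute ⟨x⟩ and ⟨x²⟩ separately, then (Δx)² = ⟨x²⟩ − ⟨x⟩².
Every integrand reduces to terms xʲ·e^(−2λx) on [0, ∞); use ∫₀^∞ xʲ·e^(−2λx) dx = j!/(2λ)^(j+1).
Normalization: ∫|u|² dx = 0.43860.
⟨x⟩ = 0.43860 and ⟨x²⟩ = 0.38473.
(Δx)² = 0.38473 − (0.43860)² = 0.19237.

0.1924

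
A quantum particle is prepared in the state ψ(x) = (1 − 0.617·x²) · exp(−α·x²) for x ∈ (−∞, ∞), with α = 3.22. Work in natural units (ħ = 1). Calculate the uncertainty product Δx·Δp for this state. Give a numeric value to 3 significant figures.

0.500

Δx = √(⟨x²⟩−⟨x⟩²), Δp = √(⟨p²⟩−⟨p⟩²).
Expand each integrand as polynomial × e^(−2αx²) and use ∫x^(2j)·e^(−2αx²) dx = (2j−1)!!/(4α)^j · √(π/(2α)), odd powers → 0; here √(π/(2α)) = 0.69844. Differentiate with the product rule, d/dx e^(−αx²) = −2αx·e^(−αx²).
Normalization: ∫|ψ|² dx = 0.63634.
⟨x⟩ = 0.0000, ⟨x²⟩ = 0.063657 ⇒ Δx = 0.25230.
⟨p⟩ = 0.0000, ⟨p²⟩ = 3.9297 ⇒ Δp = 1.9823.
Δx·Δp = 0.50015.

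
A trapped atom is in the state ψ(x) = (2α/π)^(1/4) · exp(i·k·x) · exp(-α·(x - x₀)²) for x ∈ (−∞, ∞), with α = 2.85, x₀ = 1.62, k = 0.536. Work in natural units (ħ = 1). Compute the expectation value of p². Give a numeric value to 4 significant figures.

3.137

p² ψ = −ħ² d²ψ/dx²; ⟨p²⟩ = −ħ² ∫ ψ*·ψ'' dx.
Gaussian moments (u = x − x₀): ∫u^(2j)·e^(−2αu²) du = (2j−1)!!/(4α)^j · √(π/(2α)), odd powers integrate to 0; here √(π/(2α)) = 0.74240. Derivatives: ψ′ = (ik − 2αu)·ψ, ψ″ = ((ik − 2αu)² − 2α)·ψ; the odd-in-u pieces drop out.
⟨p²⟩ = 3.1373.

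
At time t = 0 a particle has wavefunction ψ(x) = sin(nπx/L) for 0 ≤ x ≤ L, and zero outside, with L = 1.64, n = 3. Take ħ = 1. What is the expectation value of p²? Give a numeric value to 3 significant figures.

33.0

p² ψ = −ħ² d²ψ/dx²; ⟨p²⟩ = −ħ² ∫ ψ*·ψ'' dx / ∫|ψ|² dx.
d/dx sin(nπx/L) = (nπ/L)·cos(nπx/L) and d²/dx² sin(nπx/L) = −(nπ/L)²·sin(nπx/L); on 0 ≤ x ≤ L, ∫sin²(nπx/L) dx = L/2 and ∫sin(nπx/L)·cos(nπx/L) dx = 0.
State is unnormalized: ∫|ψ|² dx = 0.82000, and ∫ψ*·(−ħ² ψ'') dx = 27.081, so ⟨p²⟩ = 27.081 / 0.82000.
⟨p²⟩ = 33.026.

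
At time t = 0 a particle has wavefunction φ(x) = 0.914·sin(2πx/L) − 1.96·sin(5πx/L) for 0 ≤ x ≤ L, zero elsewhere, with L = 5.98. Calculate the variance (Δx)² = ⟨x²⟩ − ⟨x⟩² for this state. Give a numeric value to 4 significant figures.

Compute ⟨x⟩ and ⟨x²⟩ separately, then (Δx)² = ⟨x²⟩ − ⟨x⟩².
On 0 ≤ x ≤ L (j ≠ l): ∫sin²(jπx/L) dx = L/2, ∫sin(jπx/L)·sin(lπx/L) dx = 0; diagonal moments ∫x·sin²(jπx/L) dx = L²/4, ∫x²·sin²(jπx/L) dx = L³·(1/6 − 1/(4j²π²)); cross terms ∫x·sin(jπx/L)·sin(lπx/L) dx = 0 for j + l even and −4jlL²/(π²(j² − l²)²) for j + l odd, ∫x²·sin(jπx/L)·sin(lπx/L) dx = (−1)^(j+l)·4jlL³/(π²(j² − l²)²); higher powers the same way via product-to-sum and parts.
Normalization: ∫|φ|² dx = 13.984.
⟨x⟩ = 3.0742 and ⟨x²⟩ = 12.283.
(Δx)² = 12.283 − (3.0742)² = 2.8325.

2.833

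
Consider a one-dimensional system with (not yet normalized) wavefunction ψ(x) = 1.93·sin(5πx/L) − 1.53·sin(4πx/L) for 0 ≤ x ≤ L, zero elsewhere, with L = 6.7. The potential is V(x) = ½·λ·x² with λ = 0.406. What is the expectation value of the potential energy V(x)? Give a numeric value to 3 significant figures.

4.79

⟨V⟩ = ∫ V(x)·|ψ|² dx / ∫|ψ|² dx.
On 0 ≤ x ≤ L (j ≠ l): ∫sin²(jπx/L) dx = L/2, ∫sin(jπx/L)·sin(lπx/L) dx = 0; diagonal moments ∫x·sin²(jπx/L) dx = L²/4, ∫x²·sin²(jπx/L) dx = L³·(1/6 − 1/(4j²π²)); cross terms ∫x·sin(jπx/L)·sin(lπx/L) dx = 0 for j + l even and −4jlL²/(π²(j² − l²)²) for j + l odd, ∫x²·sin(jπx/L)·sin(lπx/L) dx = (−1)^(j+l)·4jlL³/(π²(j² − l²)²); higher powers the same way via product-to-sum and parts.
State is unnormalized: ∫|ψ|² dx = 20.320, and ∫ψ*·V(x)·ψ dx = 97.351, so ⟨V⟩ = 97.351 / 20.320.
⟨V⟩ = 4.7908.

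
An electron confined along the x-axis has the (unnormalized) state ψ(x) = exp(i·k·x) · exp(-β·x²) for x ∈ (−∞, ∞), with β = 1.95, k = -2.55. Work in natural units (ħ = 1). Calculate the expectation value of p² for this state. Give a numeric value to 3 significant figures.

8.45

p² ψ = −ħ² d²ψ/dx²; ⟨p²⟩ = −ħ² ∫ ψ*·ψ'' dx / ∫|ψ|² dx.
Gaussian moments: ∫x^(2j)·e^(−2βx²) dx = (2j−1)!!/(4β)^j · √(π/(2β)), odd powers integrate to 0; here √(π/(2β)) = 0.89752. Derivatives: ψ′ = (ik − 2βx)·ψ, ψ″ = ((ik − 2βx)² − 2β)·ψ; the odd-in-x pieces drop out.
State is unnormalized: ∫|ψ|² dx = 0.89752, and ∫ψ*·(−ħ² ψ'') dx = 7.5863, so ⟨p²⟩ = 7.5863 / 0.89752.
⟨p²⟩ = 8.4525.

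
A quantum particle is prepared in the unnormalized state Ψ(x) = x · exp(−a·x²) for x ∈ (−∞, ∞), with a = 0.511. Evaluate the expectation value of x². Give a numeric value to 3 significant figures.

⟨x²⟩ = ∫ x²·|Ψ|² dx / ∫|Ψ|² dx (integrals over the domain).
Expand each integrand as polynomial × e^(−2ax²) and use ∫x^(2j)·e^(−2ax²) dx = (2j−1)!!/(4a)^j · √(π/(2a)), odd powers → 0; here √(π/(2a)) = 1.7533.
State is unnormalized: ∫|Ψ|² dx = 0.85777, and ∫Ψ*·x²·Ψ dx = 1.2590, so ⟨x²⟩ = 1.2590 / 0.85777.
⟨x²⟩ = 1.4677.

1.47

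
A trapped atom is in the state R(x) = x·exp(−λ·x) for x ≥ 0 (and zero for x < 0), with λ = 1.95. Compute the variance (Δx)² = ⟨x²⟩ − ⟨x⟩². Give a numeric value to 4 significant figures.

Compute ⟨x⟩ and ⟨x²⟩ separately, then (Δx)² = ⟨x²⟩ − ⟨x⟩².
Every integrand reduces to terms xʲ·e^(−2λx) on [0, ∞); use ∫₀^∞ xʲ·e^(−2λx) dx = j!/(2λ)^(j+1).
Normalization: ∫|R|² dx = 0.033716.
⟨x⟩ = 0.76923 and ⟨x²⟩ = 0.78895.
(Δx)² = 0.78895 − (0.76923)² = 0.19724.

0.1972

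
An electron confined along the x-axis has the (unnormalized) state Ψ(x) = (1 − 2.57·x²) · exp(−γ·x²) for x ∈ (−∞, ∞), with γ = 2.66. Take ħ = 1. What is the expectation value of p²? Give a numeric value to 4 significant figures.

7.271

p² Ψ = −ħ² d²Ψ/dx²; ⟨p²⟩ = −ħ² ∫ Ψ*·Ψ'' dx / ∫|Ψ|² dx.
Expand each integrand as polynomial × e^(−2γx²) and use ∫x^(2j)·e^(−2γx²) dx = (2j−1)!!/(4γ)^j · √(π/(2γ)), odd powers → 0; here √(π/(2γ)) = 0.76846. Differentiate with the product rule, d/dx e^(−γx²) = −2γx·e^(−γx²).
State is unnormalized: ∫|Ψ|² dx = 0.53173, and ∫Ψ*·(−ħ² Ψ'') dx = 3.8664, so ⟨p²⟩ = 3.8664 / 0.53173.
⟨p²⟩ = 7.2713.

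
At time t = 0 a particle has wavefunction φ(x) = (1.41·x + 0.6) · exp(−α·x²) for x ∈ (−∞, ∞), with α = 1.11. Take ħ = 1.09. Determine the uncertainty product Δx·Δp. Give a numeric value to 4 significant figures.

0.8377

Δx = √(⟨x²⟩−⟨x⟩²), Δp = √(⟨p²⟩−⟨p⟩²).
Expand each integrand as polynomial × e^(−2αx²) and use ∫x^(2j)·e^(−2αx²) dx = (2j−1)!!/(4α)^j · √(π/(2α)), odd powers → 0; here √(π/(2α)) = 1.1896. Differentiate with the product rule, d/dx e^(−αx²) = −2αx·e^(−αx²).
Normalization: ∫|φ|² dx = 0.96092.
⟨x⟩ = 0.47177, ⟨x²⟩ = 0.47492 ⇒ Δx = 0.50235.
⟨p⟩ = 0.0000, ⟨p²⟩ = 2.7809 ⇒ Δp = 1.6676.
Δx·Δp = 0.83772.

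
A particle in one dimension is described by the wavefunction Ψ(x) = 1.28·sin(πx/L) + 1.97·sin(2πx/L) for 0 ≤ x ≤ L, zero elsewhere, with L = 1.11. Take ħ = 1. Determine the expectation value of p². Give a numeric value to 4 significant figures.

24.91

p² Ψ = −ħ² d²Ψ/dx²; ⟨p²⟩ = −ħ² ∫ Ψ*·Ψ'' dx / ∫|Ψ|² dx.
d²/dx² sin(jπx/L) = −(jπ/L)²·sin(jπx/L); on 0 ≤ x ≤ L, ∫sin²(jπx/L) dx = L/2 and ∫sin(jπx/L)·sin(lπx/L) dx = 0 for j ≠ l, so only diagonal terms survive in ∫|Ψ|² and ∫Ψ·Ψ″; ∫Ψ·Ψ′ dx = [Ψ²/2] between the walls = 0.
State is unnormalized: ∫|Ψ|² dx = 3.0632, and ∫Ψ*·(−ħ² Ψ'') dx = 76.298, so ⟨p²⟩ = 76.298 / 3.0632.
⟨p²⟩ = 24.908.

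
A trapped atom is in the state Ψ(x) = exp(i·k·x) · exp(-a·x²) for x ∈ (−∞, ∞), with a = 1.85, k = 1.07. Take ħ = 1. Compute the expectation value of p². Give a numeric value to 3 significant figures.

2.99

p² Ψ = −ħ² d²Ψ/dx²; ⟨p²⟩ = −ħ² ∫ Ψ*·Ψ'' dx / ∫|Ψ|² dx.
Gaussian moments: ∫x^(2j)·e^(−2ax²) dx = (2j−1)!!/(4a)^j · √(π/(2a)), odd powers integrate to 0; here √(π/(2a)) = 0.92145. Derivatives: Ψ′ = (ik − 2ax)·Ψ, Ψ″ = ((ik − 2ax)² − 2a)·Ψ; the odd-in-x pieces drop out.
State is unnormalized: ∫|Ψ|² dx = 0.92145, and ∫Ψ*·(−ħ² Ψ'') dx = 2.7597, so ⟨p²⟩ = 2.7597 / 0.92145.
⟨p²⟩ = 2.9949.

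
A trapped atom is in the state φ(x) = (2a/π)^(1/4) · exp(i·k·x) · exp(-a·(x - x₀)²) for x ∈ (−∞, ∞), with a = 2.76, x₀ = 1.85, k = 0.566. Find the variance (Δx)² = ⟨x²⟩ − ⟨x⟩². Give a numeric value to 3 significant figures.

Compute ⟨x⟩ and ⟨x²⟩ separately, then (Δx)² = ⟨x²⟩ − ⟨x⟩².
Gaussian moments (u = x − x₀): ∫u^(2j)·e^(−2au²) du = (2j−1)!!/(4a)^j · √(π/(2a)), odd powers integrate to 0; here √(π/(2a)) = 0.75441.
⟨x⟩ = 1.8500 and ⟨x²⟩ = 3.5131.
(Δx)² = 3.5131 − (1.8500)² = 0.090580.

0.0906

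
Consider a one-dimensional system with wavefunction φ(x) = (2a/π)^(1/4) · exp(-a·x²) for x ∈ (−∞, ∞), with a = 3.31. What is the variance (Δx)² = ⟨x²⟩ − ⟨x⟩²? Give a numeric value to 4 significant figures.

0.07553

Compute ⟨x⟩ and ⟨x²⟩ separately, then (Δx)² = ⟨x²⟩ − ⟨x⟩².
Gaussian moments: ∫x^(2j)·e^(−2ax²) dx = (2j−1)!!/(4a)^j · √(π/(2a)), odd powers integrate to 0; here √(π/(2a)) = 0.68888.
⟨x⟩ = 0.0000 and ⟨x²⟩ = 0.075529.
(Δx)² = 0.075529 − (0.0000)² = 0.075529.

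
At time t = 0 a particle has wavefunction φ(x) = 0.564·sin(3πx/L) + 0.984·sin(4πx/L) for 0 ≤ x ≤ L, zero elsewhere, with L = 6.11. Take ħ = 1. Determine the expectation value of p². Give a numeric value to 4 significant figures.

3.772

p² φ = −ħ² d²φ/dx²; ⟨p²⟩ = −ħ² ∫ φ*·φ'' dx / ∫|φ|² dx.
d²/dx² sin(jπx/L) = −(jπ/L)²·sin(jπx/L); on 0 ≤ x ≤ L, ∫sin²(jπx/L) dx = L/2 and ∫sin(jπx/L)·sin(lπx/L) dx = 0 for j ≠ l, so only diagonal terms survive in ∫|φ|² and ∫φ·φ″; ∫φ·φ′ dx = [φ²/2] between the walls = 0.
State is unnormalized: ∫|φ|² dx = 3.9298, and ∫φ*·(−ħ² φ'') dx = 14.825, so ⟨p²⟩ = 14.825 / 3.9298.
⟨p²⟩ = 3.7723.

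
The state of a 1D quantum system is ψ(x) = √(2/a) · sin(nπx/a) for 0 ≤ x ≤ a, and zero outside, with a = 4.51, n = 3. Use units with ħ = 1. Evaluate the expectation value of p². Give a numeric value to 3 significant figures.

p² ψ = −ħ² d²ψ/dx²; ⟨p²⟩ = −ħ² ∫ ψ*·ψ'' dx.
d/dx sin(nπx/a) = (nπ/a)·cos(nπx/a) and d²/dx² sin(nπx/a) = −(nπ/a)²·sin(nπx/a); on 0 ≤ x ≤ a, ∫sin²(nπx/a) dx = a/2 and ∫sin(nπx/a)·cos(nπx/a) dx = 0.
⟨p²⟩ = 4.3671.

4.37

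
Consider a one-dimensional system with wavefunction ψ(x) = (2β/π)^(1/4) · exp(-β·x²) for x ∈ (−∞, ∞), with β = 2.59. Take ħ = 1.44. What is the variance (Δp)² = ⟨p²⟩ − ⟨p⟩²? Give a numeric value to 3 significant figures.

5.37

Compute ⟨p⟩ and ⟨p²⟩ separately; (Δp)² = ⟨p²⟩ − ⟨p⟩².
Gaussian moments: ∫x^(2j)·e^(−2βx²) dx = (2j−1)!!/(4β)^j · √(π/(2β)), odd powers integrate to 0; here √(π/(2β)) = 0.77877. Derivatives: d/dx e^(−βx²) = −2βx·e^(−βx²), d²/dx² e^(−βx²) = (4β²x² − 2β)·e^(−βx²).
⟨p⟩ = 0.0000 and ⟨p²⟩ = 5.3706.
(Δp)² = 5.3706 − (0.0000)² = 5.3706.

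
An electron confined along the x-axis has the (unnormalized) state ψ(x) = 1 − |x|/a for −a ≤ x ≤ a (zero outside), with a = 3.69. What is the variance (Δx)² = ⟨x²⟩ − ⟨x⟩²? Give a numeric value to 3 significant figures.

Compute ⟨x⟩ and ⟨x²⟩ separately, then (Δx)² = ⟨x²⟩ − ⟨x⟩².
ψ is even, so ∫ over [−a, a] = 2∫₀ᵃ with ψ = 1 − x/a there: ∫₀ᵃ (1 − x/a)² dx = a/3, ∫₀ᵃ x²(1 − x/a)² dx = a³/30, ∫₀ᵃ x⁴(1 − x/a)² dx = a⁵/105.
Normalization: ∫|ψ|² dx = 2.4600.
⟨x⟩ = 0.0000 and ⟨x²⟩ = 1.3616.
(Δx)² = 1.3616 − (0.0000)² = 1.3616.

1.36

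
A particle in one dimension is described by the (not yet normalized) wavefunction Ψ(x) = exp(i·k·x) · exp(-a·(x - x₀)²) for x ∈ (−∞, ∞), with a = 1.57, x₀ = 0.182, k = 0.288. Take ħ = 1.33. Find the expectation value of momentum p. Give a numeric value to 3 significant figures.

0.383

p Ψ = −iħ dΨ/dx; then ⟨p⟩ = ∫ Ψ*·(pΨ) dx / ∫|Ψ|² dx.
Gaussian moments (u = x − x₀): ∫u^(2j)·e^(−2au²) du = (2j−1)!!/(4a)^j · √(π/(2a)), odd powers integrate to 0; here √(π/(2a)) = 1.0003. Derivatives: Ψ′ = (ik − 2au)·Ψ, Ψ″ = ((ik − 2au)² − 2a)·Ψ; the odd-in-u pieces drop out.
State is unnormalized: ∫|Ψ|² dx = 1.0003, and ∫Ψ*·(−iħ Ψ') dx = 0.38314, so ⟨p⟩ = 0.38314 / 1.0003.
⟨p⟩ = 0.38304.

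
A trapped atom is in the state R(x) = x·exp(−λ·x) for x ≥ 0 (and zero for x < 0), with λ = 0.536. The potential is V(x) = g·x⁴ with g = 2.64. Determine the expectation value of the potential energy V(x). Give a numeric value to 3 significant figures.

⟨V⟩ = ∫ V(x)·|R|² dx / ∫|R|² dx.
Every integrand reduces to terms xʲ·e^(−2λx) on [0, ∞); use ∫₀^∞ xʲ·e^(−2λx) dx = j!/(2λ)^(j+1).
State is unnormalized: ∫|R|² dx = 1.6235, and ∫R*·V(x)·R dx = 1168.3, so ⟨V⟩ = 1168.3 / 1.6235.
⟨V⟩ = 719.66.

720.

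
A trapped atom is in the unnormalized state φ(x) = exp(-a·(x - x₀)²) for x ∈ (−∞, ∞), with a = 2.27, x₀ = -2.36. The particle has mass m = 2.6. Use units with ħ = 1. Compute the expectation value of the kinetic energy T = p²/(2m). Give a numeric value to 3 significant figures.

0.437

T = −(ħ²/2m) d²/dx², so ⟨T⟩ = −(ħ²/2m) ∫ φ*·φ'' dx / ∫|φ|² dx; with m = 2.6.
Gaussian moments (u = x − x₀): ∫u^(2j)·e^(−2au²) du = (2j−1)!!/(4a)^j · √(π/(2a)), odd powers integrate to 0; here √(π/(2a)) = 0.83185. Derivatives: d/dx e^(−au²) = −2au·e^(−au²), d²/dx² e^(−au²) = (4a²u² − 2a)·e^(−au²).
State is unnormalized: ∫|φ|² dx = 0.83185, and ∫φ*·(−ħ²/2m · φ'') dx = 0.36314, so ⟨T⟩ = 0.36314 / 0.83185.
⟨T⟩ = 0.43654.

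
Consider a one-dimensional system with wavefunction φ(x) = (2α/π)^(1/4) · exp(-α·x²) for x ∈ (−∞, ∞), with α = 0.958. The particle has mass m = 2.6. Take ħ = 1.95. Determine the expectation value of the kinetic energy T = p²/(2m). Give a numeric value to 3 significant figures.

T = −(ħ²/2m) d²/dx², so ⟨T⟩ = −(ħ²/2m) ∫ φ*·φ'' dx; with m = 2.6.
Gaussian moments: ∫x^(2j)·e^(−2αx²) dx = (2j−1)!!/(4α)^j · √(π/(2α)), odd powers integrate to 0; here √(π/(2α)) = 1.2805. Derivatives: d/dx e^(−αx²) = −2αx·e^(−αx²), d²/dx² e^(−αx²) = (4α²x² − 2α)·e^(−αx²).
⟨T⟩ = 0.70054.

0.701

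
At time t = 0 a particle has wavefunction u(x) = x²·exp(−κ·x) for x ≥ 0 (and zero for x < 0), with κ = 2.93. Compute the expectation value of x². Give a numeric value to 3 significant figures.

⟨x²⟩ = ∫ x²·|u|² dx / ∫|u|² dx (integrals over the domain).
Every integrand reduces to terms xʲ·e^(−2κx) on [0, ∞); use ∫₀^∞ xʲ·e^(−2κx) dx = j!/(2κ)^(j+1).
State is unnormalized: ∫|u|² dx = 0.0034731, and ∫u*·x²·u dx = 0.0030342, so ⟨x²⟩ = 0.0030342 / 0.0034731.
⟨x²⟩ = 0.87363.

0.874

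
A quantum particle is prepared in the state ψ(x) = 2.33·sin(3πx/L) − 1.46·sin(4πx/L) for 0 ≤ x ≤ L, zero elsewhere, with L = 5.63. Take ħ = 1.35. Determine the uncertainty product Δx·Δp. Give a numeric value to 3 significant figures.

Δx = √(⟨x²⟩−⟨x⟩²), Δp = √(⟨p²⟩−⟨p⟩²).
On 0 ≤ x ≤ L (j ≠ l): ∫sin²(jπx/L) dx = L/2, ∫sin(jπx/L)·sin(lπx/L) dx = 0; diagonal moments ∫x·sin²(jπx/L) dx = L²/4, ∫x²·sin²(jπx/L) dx = L³·(1/6 − 1/(4j²π²)); cross terms ∫x·sin(jπx/L)·sin(lπx/L) dx = 0 for j + l even and −4jlL²/(π²(j² − l²)²) for j + l odd, ∫x²·sin(jπx/L)·sin(lπx/L) dx = (−1)^(j+l)·4jlL³/(π²(j² − l²)²); higher powers the same way via product-to-sum and parts. d²/dx² sin(jπx/L) = −(jπ/L)²·sin(jπx/L); on 0 ≤ x ≤ L, ∫sin²(jπx/L) dx = L/2 and ∫sin(jπx/L)·sin(lπx/L) dx = 0 for j ≠ l, so only diagonal terms survive in ∫|ψ|² and ∫ψ·ψ″; ∫ψ·ψ′ dx = [ψ²/2] between the walls = 0.
Normalization: ∫|ψ|² dx = 21.283.
⟨x⟩ = 3.8207, ⟨x²⟩ = 16.071 ⇒ Δx = 1.2139.
⟨p⟩ = 0.0000, ⟨p²⟩ = 6.2273 ⇒ Δp = 2.4955.
Δx·Δp = 3.0292.

3.03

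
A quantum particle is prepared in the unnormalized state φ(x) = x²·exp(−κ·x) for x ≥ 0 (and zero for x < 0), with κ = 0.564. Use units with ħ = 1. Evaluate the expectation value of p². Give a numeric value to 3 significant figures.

0.106

p² φ = −ħ² d²φ/dx²; ⟨p²⟩ = −ħ² ∫ φ*·φ'' dx / ∫|φ|² dx.
Differentiate x²·exp(−κ·x) with the product rule; every integrand then reduces to terms xʲ·e^(−2κx) on [0, ∞), with ∫₀^∞ xʲ·e^(−2κx) dx = j!/(2κ)^(j+1).
State is unnormalized: ∫|φ|² dx = 13.142, and ∫φ*·(−ħ² φ'') dx = 1.3935, so ⟨p²⟩ = 1.3935 / 13.142.
⟨p²⟩ = 0.10603.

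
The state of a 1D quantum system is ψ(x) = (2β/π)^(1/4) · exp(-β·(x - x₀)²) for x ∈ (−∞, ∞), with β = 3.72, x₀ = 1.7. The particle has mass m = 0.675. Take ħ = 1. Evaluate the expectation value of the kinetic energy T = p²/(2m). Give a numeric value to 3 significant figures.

2.76

T = −(ħ²/2m) d²/dx², so ⟨T⟩ = −(ħ²/2m) ∫ ψ*·ψ'' dx; with m = 0.675.
Gaussian moments (u = x − x₀): ∫u^(2j)·e^(−2βu²) du = (2j−1)!!/(4β)^j · √(π/(2β)), odd powers integrate to 0; here √(π/(2β)) = 0.64981. Derivatives: d/dx e^(−βu²) = −2βu·e^(−βu²), d²/dx² e^(−βu²) = (4β²u² − 2β)·e^(−βu²).
⟨T⟩ = 2.7556.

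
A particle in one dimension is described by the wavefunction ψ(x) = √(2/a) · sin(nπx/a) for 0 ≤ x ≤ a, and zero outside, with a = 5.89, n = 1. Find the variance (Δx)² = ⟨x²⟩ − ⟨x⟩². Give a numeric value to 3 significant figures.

Compute ⟨x⟩ and ⟨x²⟩ separately, then (Δx)² = ⟨x²⟩ − ⟨x⟩².
With sin²θ = (1 − cos2θ)/2 on 0 ≤ x ≤ a: ∫sin²(nπx/a) dx = a/2, ∫x·sin²(nπx/a) dx = a²/4, ∫x²·sin²(nπx/a) dx = a³·(1/6 − 1/(4n²π²)); higher powers xᵏ the same way, integrating xᵏ·cos(2nπx/a) by parts.
⟨x⟩ = 2.9450 and ⟨x²⟩ = 9.8065.
(Δx)² = 9.8065 − (2.9450)² = 1.1335.

1.13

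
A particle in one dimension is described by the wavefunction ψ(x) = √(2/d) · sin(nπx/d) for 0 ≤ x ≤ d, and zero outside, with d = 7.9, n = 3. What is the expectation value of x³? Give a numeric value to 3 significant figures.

119.

⟨x³⟩ = ∫ x³·|ψ|² dx (integrals over the domain).
With sin²θ = (1 − cos2θ)/2 on 0 ≤ x ≤ d: ∫sin²(nπx/d) dx = d/2, ∫x·sin²(nπx/d) dx = d²/4, ∫x²·sin²(nπx/d) dx = d³·(1/6 − 1/(4n²π²)); higher powers xᵏ the same way, integrating xᵏ·cos(2nπx/d) by parts.
⟨x³⟩ = 119.10.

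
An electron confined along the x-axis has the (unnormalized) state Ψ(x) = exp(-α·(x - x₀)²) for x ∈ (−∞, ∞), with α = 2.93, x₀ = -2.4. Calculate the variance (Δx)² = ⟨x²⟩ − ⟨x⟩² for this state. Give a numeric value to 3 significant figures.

0.0853

Compute ⟨x⟩ and ⟨x²⟩ separately, then (Δx)² = ⟨x²⟩ − ⟨x⟩².
Gaussian moments (u = x − x₀): ∫u^(2j)·e^(−2αu²) du = (2j−1)!!/(4α)^j · √(π/(2α)), odd powers integrate to 0; here √(π/(2α)) = 0.73219.
Normalization: ∫|Ψ|² dx = 0.73219.
⟨x⟩ = -2.4000 and ⟨x²⟩ = 5.8453.
(Δx)² = 5.8453 − (-2.4000)² = 0.085324.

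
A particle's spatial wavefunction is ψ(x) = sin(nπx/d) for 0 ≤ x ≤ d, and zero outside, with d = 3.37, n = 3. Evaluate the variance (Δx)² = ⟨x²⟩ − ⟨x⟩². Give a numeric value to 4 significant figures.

Compute ⟨x⟩ and ⟨x²⟩ separately, then (Δx)² = ⟨x²⟩ − ⟨x⟩².
With sin²θ = (1 − cos2θ)/2 on 0 ≤ x ≤ d: ∫sin²(nπx/d) dx = d/2, ∫x·sin²(nπx/d) dx = d²/4, ∫x²·sin²(nπx/d) dx = d³·(1/6 − 1/(4n²π²)); higher powers xᵏ the same way, integrating xᵏ·cos(2nπx/d) by parts.
Normalization: ∫|ψ|² dx = 1.6850.
⟨x⟩ = 1.6850 and ⟨x²⟩ = 3.7217.
(Δx)² = 3.7217 − (1.6850)² = 0.88248.

0.8825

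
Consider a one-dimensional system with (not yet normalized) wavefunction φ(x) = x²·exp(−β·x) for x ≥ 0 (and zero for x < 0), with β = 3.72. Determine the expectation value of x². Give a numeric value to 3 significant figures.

0.542

⟨x²⟩ = ∫ x²·|φ|² dx / ∫|φ|² dx (integrals over the domain).
Every integrand reduces to terms xʲ·e^(−2βx) on [0, ∞); use ∫₀^∞ xʲ·e^(−2βx) dx = j!/(2β)^(j+1).
State is unnormalized: ∫|φ|² dx = 0.0010528, and ∫φ*·x²·φ dx = 0.00057059, so ⟨x²⟩ = 0.00057059 / 0.0010528.
⟨x²⟩ = 0.54197.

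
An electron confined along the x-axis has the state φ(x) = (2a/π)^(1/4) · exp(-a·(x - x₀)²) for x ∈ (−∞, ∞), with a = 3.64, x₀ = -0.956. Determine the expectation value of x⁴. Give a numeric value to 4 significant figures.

1.226

⟨x⁴⟩ = ∫ x⁴·|φ|² dx (integrals over the domain).
Gaussian moments (u = x − x₀): ∫u^(2j)·e^(−2au²) du = (2j−1)!!/(4a)^j · √(π/(2a)), odd powers integrate to 0; here √(π/(2a)) = 0.65692.
⟨x⁴⟩ = 1.2261.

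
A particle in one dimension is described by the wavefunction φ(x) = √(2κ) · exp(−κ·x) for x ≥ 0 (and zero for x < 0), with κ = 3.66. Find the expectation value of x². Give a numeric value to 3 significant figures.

⟨x²⟩ = ∫ x²·|φ|² dx (integrals over the domain).
Every integrand reduces to terms xʲ·e^(−2κx) on [0, ∞); use ∫₀^∞ xʲ·e^(−2κx) dx = j!/(2κ)^(j+1).
⟨x²⟩ = 0.037326.

0.0373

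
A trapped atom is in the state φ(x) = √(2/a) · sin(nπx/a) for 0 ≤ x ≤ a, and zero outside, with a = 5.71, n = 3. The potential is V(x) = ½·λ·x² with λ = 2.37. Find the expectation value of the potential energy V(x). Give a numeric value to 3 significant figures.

⟨V⟩ = ∫ V(x)·|φ|² dx.
With sin²θ = (1 − cos2θ)/2 on 0 ≤ x ≤ a: ∫sin²(nπx/a) dx = a/2, ∫x·sin²(nπx/a) dx = a²/4, ∫x²·sin²(nπx/a) dx = a³·(1/6 − 1/(4n²π²)); higher powers xᵏ the same way, integrating xᵏ·cos(2nπx/a) by parts.
⟨V⟩ = 12.661.

12.7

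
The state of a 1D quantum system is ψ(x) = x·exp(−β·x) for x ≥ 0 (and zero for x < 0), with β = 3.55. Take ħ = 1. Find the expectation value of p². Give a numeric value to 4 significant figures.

12.60

p² ψ = −ħ² d²ψ/dx²; ⟨p²⟩ = −ħ² ∫ ψ*·ψ'' dx / ∫|ψ|² dx.
Differentiate x·exp(−β·x) with the product rule; every integrand then reduces to terms xʲ·e^(−2βx) on [0, ∞), with ∫₀^∞ xʲ·e^(−2βx) dx = j!/(2β)^(j+1).
State is unnormalized: ∫|ψ|² dx = 0.0055880, and ∫ψ*·(−ħ² ψ'') dx = 0.070423, so ⟨p²⟩ = 0.070423 / 0.0055880.
⟨p²⟩ = 12.603.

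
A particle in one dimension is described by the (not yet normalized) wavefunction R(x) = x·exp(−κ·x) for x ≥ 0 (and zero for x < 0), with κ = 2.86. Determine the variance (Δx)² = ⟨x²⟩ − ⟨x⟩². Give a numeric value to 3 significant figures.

0.0917

Compute ⟨x⟩ and ⟨x²⟩ separately, then (Δx)² = ⟨x²⟩ − ⟨x⟩².
Every integrand reduces to terms xʲ·e^(−2κx) on [0, ∞); use ∫₀^∞ xʲ·e^(−2κx) dx = j!/(2κ)^(j+1).
Normalization: ∫|R|² dx = 0.010687.
⟨x⟩ = 0.52448 and ⟨x²⟩ = 0.36677.
(Δx)² = 0.36677 − (0.52448)² = 0.091692.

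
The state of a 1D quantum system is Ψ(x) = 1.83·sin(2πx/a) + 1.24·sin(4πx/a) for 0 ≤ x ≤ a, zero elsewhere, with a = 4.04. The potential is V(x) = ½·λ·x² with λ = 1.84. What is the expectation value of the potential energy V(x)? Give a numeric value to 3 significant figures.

5.49

⟨V⟩ = ∫ V(x)·|Ψ|² dx / ∫|Ψ|² dx.
On 0 ≤ x ≤ a (j ≠ l): ∫sin²(jπx/a) dx = a/2, ∫sin(jπx/a)·sin(lπx/a) dx = 0; diagonal moments ∫x·sin²(jπx/a) dx = a²/4, ∫x²·sin²(jπx/a) dx = a³·(1/6 − 1/(4j²π²)); cross terms ∫x·sin(jπx/a)·sin(lπx/a) dx = 0 for j + l even and −4jla²/(π²(j² − l²)²) for j + l odd, ∫x²·sin(jπx/a)·sin(lπx/a) dx = (−1)^(j+l)·4jla³/(π²(j² − l²)²); higher powers the same way via product-to-sum and parts.
State is unnormalized: ∫|Ψ|² dx = 9.8707, and ∫Ψ*·V(x)·Ψ dx = 54.171, so ⟨V⟩ = 54.171 / 9.8707.
⟨V⟩ = 5.4880.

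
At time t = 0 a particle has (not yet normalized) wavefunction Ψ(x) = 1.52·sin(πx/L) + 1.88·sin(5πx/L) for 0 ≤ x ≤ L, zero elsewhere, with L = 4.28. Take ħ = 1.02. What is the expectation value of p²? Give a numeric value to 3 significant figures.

8.70

p² Ψ = −ħ² d²Ψ/dx²; ⟨p²⟩ = −ħ² ∫ Ψ*·Ψ'' dx / ∫|Ψ|² dx.
d²/dx² sin(jπx/L) = −(jπ/L)²·sin(jπx/L); on 0 ≤ x ≤ L, ∫sin²(jπx/L) dx = L/2 and ∫sin(jπx/L)·sin(lπx/L) dx = 0 for j ≠ l, so only diagonal terms survive in ∫|Ψ|² and ∫Ψ·Ψ″; ∫Ψ·Ψ′ dx = [Ψ²/2] between the walls = 0.
State is unnormalized: ∫|Ψ|² dx = 12.508, and ∫Ψ*·(−ħ² Ψ'') dx = 108.77, so ⟨p²⟩ = 108.77 / 12.508.
⟨p²⟩ = 8.6958.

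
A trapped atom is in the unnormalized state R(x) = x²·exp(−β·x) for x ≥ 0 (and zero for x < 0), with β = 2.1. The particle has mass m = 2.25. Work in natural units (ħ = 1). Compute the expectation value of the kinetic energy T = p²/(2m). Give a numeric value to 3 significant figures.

0.327

T = −(ħ²/2m) d²/dx², so ⟨T⟩ = −(ħ²/2m) ∫ R*·R'' dx / ∫|R|² dx; with m = 2.25.
Differentiate x²·exp(−β·x) with the product rule; every integrand then reduces to terms xʲ·e^(−2βx) on [0, ∞), with ∫₀^∞ xʲ·e^(−2βx) dx = j!/(2β)^(j+1).
State is unnormalized: ∫|R|² dx = 0.018364, and ∫R*·(−ħ²/2m · R'') dx = 0.0059989, so ⟨T⟩ = 0.0059989 / 0.018364.
⟨T⟩ = 0.32667.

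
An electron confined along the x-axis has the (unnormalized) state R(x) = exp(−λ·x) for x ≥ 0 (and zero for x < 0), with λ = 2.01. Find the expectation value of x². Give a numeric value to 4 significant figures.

0.1238

⟨x²⟩ = ∫ x²·|R|² dx / ∫|R|² dx (integrals over the domain).
Every integrand reduces to terms xʲ·e^(−2λx) on [0, ∞); use ∫₀^∞ xʲ·e^(−2λx) dx = j!/(2λ)^(j+1).
State is unnormalized: ∫|R|² dx = 0.24876, and ∫R*·x²·R dx = 0.030786, so ⟨x²⟩ = 0.030786 / 0.24876.
⟨x²⟩ = 0.12376.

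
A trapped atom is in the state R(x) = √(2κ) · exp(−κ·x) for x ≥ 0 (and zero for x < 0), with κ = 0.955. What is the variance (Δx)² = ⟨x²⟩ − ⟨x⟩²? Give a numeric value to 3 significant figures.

Compute ⟨x⟩ and ⟨x²⟩ separately, then (Δx)² = ⟨x²⟩ − ⟨x⟩².
Every integrand reduces to terms xʲ·e^(−2κx) on [0, ∞); use ∫₀^∞ xʲ·e^(−2κx) dx = j!/(2κ)^(j+1).
⟨x⟩ = 0.52356 and ⟨x²⟩ = 0.54823.
(Δx)² = 0.54823 − (0.52356)² = 0.27412.

0.274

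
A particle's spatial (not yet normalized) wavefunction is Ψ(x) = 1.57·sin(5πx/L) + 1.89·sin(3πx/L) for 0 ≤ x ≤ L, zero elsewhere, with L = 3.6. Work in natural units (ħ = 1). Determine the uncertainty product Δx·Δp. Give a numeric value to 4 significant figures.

Δx = √(⟨x²⟩−⟨x⟩²), Δp = √(⟨p²⟩−⟨p⟩²).
On 0 ≤ x ≤ L (j ≠ l): ∫sin²(jπx/L) dx = L/2, ∫sin(jπx/L)·sin(lπx/L) dx = 0; diagonal moments ∫x·sin²(jπx/L) dx = L²/4, ∫x²·sin²(jπx/L) dx = L³·(1/6 − 1/(4j²π²)); cross terms ∫x·sin(jπx/L)·sin(lπx/L) dx = 0 for j + l even and −4jlL²/(π²(j² − l²)²) for j + l odd, ∫x²·sin(jπx/L)·sin(lπx/L) dx = (−1)^(j+l)·4jlL³/(π²(j² − l²)²); higher powers the same way via product-to-sum and parts. d²/dx² sin(jπx/L) = −(jπ/L)²·sin(jπx/L); on 0 ≤ x ≤ L, ∫sin²(jπx/L) dx = L/2 and ∫sin(jπx/L)·sin(lπx/L) dx = 0 for j ≠ l, so only diagonal terms survive in ∫|Ψ|² and ∫Ψ·Ψ″; ∫Ψ·Ψ′ dx = [Ψ²/2] between the walls = 0.
Normalization: ∫|Ψ|² dx = 10.867.
⟨x⟩ = 1.8000, ⟨x²⟩ = 4.8712 ⇒ Δx = 1.2772.
⟨p⟩ = 0.0000, ⟨p²⟩ = 11.829 ⇒ Δp = 3.4393.
Δx·Δp = 4.3926.

4.393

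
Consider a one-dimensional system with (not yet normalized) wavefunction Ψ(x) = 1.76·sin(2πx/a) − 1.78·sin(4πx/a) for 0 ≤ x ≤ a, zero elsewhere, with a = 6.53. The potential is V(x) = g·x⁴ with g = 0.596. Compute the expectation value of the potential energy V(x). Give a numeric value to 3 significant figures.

119.

⟨V⟩ = ∫ V(x)·|Ψ|² dx / ∫|Ψ|² dx.
On 0 ≤ x ≤ a (j ≠ l): ∫sin²(jπx/a) dx = a/2, ∫sin(jπx/a)·sin(lπx/a) dx = 0; diagonal moments ∫x·sin²(jπx/a) dx = a²/4, ∫x²·sin²(jπx/a) dx = a³·(1/6 − 1/(4j²π²)); cross terms ∫x·sin(jπx/a)·sin(lπx/a) dx = 0 for j + l even and −4jla²/(π²(j² − l²)²) for j + l odd, ∫x²·sin(jπx/a)·sin(lπx/a) dx = (−1)^(j+l)·4jla³/(π²(j² − l²)²); higher powers the same way via product-to-sum and parts.
State is unnormalized: ∫|Ψ|² dx = 20.458, and ∫Ψ*·V(x)·Ψ dx = 2437.2, so ⟨V⟩ = 2437.2 / 20.458.
⟨V⟩ = 119.13.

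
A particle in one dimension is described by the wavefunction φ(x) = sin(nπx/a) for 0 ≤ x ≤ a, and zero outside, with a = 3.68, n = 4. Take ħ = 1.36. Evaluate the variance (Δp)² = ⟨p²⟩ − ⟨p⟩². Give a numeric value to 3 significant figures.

Compute ⟨p⟩ and ⟨p²⟩ separately; (Δp)² = ⟨p²⟩ − ⟨p⟩².
d/dx sin(nπx/a) = (nπ/a)·cos(nπx/a) and d²/dx² sin(nπx/a) = −(nπ/a)²·sin(nπx/a); on 0 ≤ x ≤ a, ∫sin²(nπx/a) dx = a/2 and ∫sin(nπx/a)·cos(nπx/a) dx = 0.
Normalization: ∫|φ|² dx = 1.8400.
⟨p⟩ = 0.0000 and ⟨p²⟩ = 21.568.
(Δp)² = 21.568 − (0.0000)² = 21.568.

21.6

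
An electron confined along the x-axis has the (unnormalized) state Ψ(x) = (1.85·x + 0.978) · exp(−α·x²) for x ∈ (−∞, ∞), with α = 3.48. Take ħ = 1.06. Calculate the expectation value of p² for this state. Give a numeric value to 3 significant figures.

p² Ψ = −ħ² d²Ψ/dx²; ⟨p²⟩ = −ħ² ∫ Ψ*·Ψ'' dx / ∫|Ψ|² dx.
Expand each integrand as polynomial × e^(−2αx²) and use ∫x^(2j)·e^(−2αx²) dx = (2j−1)!!/(4α)^j · √(π/(2α)), odd powers → 0; here √(π/(2α)) = 0.67185. Differentiate with the product rule, d/dx e^(−αx²) = −2αx·e^(−αx²).
State is unnormalized: ∫|Ψ|² dx = 0.80780, and ∫Ψ*·(−ħ² Ψ'') dx = 4.4504, so ⟨p²⟩ = 4.4504 / 0.80780.
⟨p²⟩ = 5.5093.

5.51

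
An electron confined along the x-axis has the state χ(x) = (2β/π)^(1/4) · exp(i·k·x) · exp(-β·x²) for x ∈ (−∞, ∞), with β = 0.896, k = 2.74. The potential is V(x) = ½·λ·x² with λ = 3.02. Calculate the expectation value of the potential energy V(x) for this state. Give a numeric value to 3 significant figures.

⟨V⟩ = ∫ V(x)·|χ|² dx.
Gaussian moments: ∫x^(2j)·e^(−2βx²) dx = (2j−1)!!/(4β)^j · √(π/(2β)), odd powers integrate to 0; here √(π/(2β)) = 1.3241.
⟨V⟩ = 0.42132.

0.421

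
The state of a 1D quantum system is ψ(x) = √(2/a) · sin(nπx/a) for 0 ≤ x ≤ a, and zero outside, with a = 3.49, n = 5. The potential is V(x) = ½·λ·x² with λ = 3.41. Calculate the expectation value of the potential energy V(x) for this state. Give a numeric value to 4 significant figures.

⟨V⟩ = ∫ V(x)·|ψ|² dx.
With sin²θ = (1 − cos2θ)/2 on 0 ≤ x ≤ a: ∫sin²(nπx/a) dx = a/2, ∫x·sin²(nπx/a) dx = a²/4, ∫x²·sin²(nπx/a) dx = a³·(1/6 − 1/(4n²π²)); higher powers xᵏ the same way, integrating xᵏ·cos(2nπx/a) by parts.
⟨V⟩ = 6.8803.

6.880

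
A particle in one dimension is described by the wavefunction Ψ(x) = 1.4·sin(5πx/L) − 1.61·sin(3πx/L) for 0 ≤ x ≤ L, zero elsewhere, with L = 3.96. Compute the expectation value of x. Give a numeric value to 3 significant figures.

⟨x⟩ = ∫ x·|Ψ|² dx / ∫|Ψ|² dx (integrals over the domain).
On 0 ≤ x ≤ L (j ≠ l): ∫sin²(jπx/L) dx = L/2, ∫sin(jπx/L)·sin(lπx/L) dx = 0; diagonal moments ∫x·sin²(jπx/L) dx = L²/4, ∫x²·sin²(jπx/L) dx = L³·(1/6 − 1/(4j²π²)); cross terms ∫x·sin(jπx/L)·sin(lπx/L) dx = 0 for j + l even and −4jlL²/(π²(j² − l²)²) for j + l odd, ∫x²·sin(jπx/L)·sin(lπx/L) dx = (−1)^(j+l)·4jlL³/(π²(j² − l²)²); higher powers the same way via product-to-sum and parts.
State is unnormalized: ∫|Ψ|² dx = 9.0132, and ∫Ψ*·x·Ψ dx = 17.846, so ⟨x⟩ = 17.846 / 9.0132.
⟨x⟩ = 1.9800.

1.98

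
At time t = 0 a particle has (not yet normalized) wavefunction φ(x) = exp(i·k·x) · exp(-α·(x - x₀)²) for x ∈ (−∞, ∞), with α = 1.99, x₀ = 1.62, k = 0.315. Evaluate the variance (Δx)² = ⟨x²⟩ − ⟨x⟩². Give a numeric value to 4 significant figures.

Compute ⟨x⟩ and ⟨x²⟩ separately, then (Δx)² = ⟨x²⟩ − ⟨x⟩².
Gaussian moments (u = x − x₀): ∫u^(2j)·e^(−2αu²) du = (2j−1)!!/(4α)^j · √(π/(2α)), odd powers integrate to 0; here √(π/(2α)) = 0.88845.
Normalization: ∫|φ|² dx = 0.88845.
⟨x⟩ = 1.6200 and ⟨x²⟩ = 2.7500.
(Δx)² = 2.7500 − (1.6200)² = 0.12563.

0.1256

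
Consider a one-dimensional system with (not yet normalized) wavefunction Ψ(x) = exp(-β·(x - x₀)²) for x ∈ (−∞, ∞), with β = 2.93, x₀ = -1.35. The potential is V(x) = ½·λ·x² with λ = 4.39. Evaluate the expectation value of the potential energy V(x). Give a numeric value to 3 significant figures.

⟨V⟩ = ∫ V(x)·|Ψ|² dx / ∫|Ψ|² dx.
Gaussian moments (u = x − x₀): ∫u^(2j)·e^(−2βu²) du = (2j−1)!!/(4β)^j · √(π/(2β)), odd powers integrate to 0; here √(π/(2β)) = 0.73219.
State is unnormalized: ∫|Ψ|² dx = 0.73219, and ∫Ψ*·V(x)·Ψ dx = 3.0662, so ⟨V⟩ = 3.0662 / 0.73219.
⟨V⟩ = 4.1877.

4.19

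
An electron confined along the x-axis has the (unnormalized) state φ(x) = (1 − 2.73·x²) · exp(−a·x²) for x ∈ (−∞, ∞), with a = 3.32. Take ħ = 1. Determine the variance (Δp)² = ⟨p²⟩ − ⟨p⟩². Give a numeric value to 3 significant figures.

Compute ⟨p⟩ and ⟨p²⟩ separately; (Δp)² = ⟨p²⟩ − ⟨p⟩².
Expand each integrand as polynomial × e^(−2ax²) and use ∫x^(2j)·e^(−2ax²) dx = (2j−1)!!/(4a)^j · √(π/(2a)), odd powers → 0; here √(π/(2a)) = 0.68785. Differentiate with the product rule, d/dx e^(−ax²) = −2ax·e^(−ax²).
Normalization: ∫|φ|² dx = 0.49225.
⟨p⟩ = 0.0000 and ⟨p²⟩ = 7.9190.
(Δp)² = 7.9190 − (0.0000)² = 7.9190.

7.92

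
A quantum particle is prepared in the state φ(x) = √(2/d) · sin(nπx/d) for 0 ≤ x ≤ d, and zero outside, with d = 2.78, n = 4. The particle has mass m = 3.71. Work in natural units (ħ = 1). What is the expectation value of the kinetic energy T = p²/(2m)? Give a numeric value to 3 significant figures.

T = −(ħ²/2m) d²/dx², so ⟨T⟩ = −(ħ²/2m) ∫ φ*·φ'' dx; with m = 3.71.
d/dx sin(nπx/d) = (nπ/d)·cos(nπx/d) and d²/dx² sin(nπx/d) = −(nπ/d)²·sin(nπx/d); on 0 ≤ x ≤ d, ∫sin²(nπx/d) dx = d/2 and ∫sin(nπx/d)·cos(nπx/d) dx = 0.
⟨T⟩ = 2.7538.

2.75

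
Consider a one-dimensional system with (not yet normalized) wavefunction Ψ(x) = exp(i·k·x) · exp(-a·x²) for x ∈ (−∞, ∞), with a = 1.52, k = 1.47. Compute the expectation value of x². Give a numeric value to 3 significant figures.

0.164

⟨x²⟩ = ∫ x²·|Ψ|² dx / ∫|Ψ|² dx (integrals over the domain).
Gaussian moments: ∫x^(2j)·e^(−2ax²) dx = (2j−1)!!/(4a)^j · √(π/(2a)), odd powers integrate to 0; here √(π/(2a)) = 1.0166.
State is unnormalized: ∫|Ψ|² dx = 1.0166, and ∫Ψ*·x²·Ψ dx = 0.16720, so ⟨x²⟩ = 0.16720 / 1.0166.
⟨x²⟩ = 0.16447.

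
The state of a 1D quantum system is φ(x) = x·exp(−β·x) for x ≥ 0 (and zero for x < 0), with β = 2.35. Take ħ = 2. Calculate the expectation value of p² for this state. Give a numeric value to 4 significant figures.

p² φ = −ħ² d²φ/dx²; ⟨p²⟩ = −ħ² ∫ φ*·φ'' dx / ∫|φ|² dx.
Differentiate x·exp(−β·x) with the product rule; every integrand then reduces to terms xʲ·e^(−2βx) on [0, ∞), with ∫₀^∞ xʲ·e^(−2βx) dx = j!/(2β)^(j+1).
State is unnormalized: ∫|φ|² dx = 0.019264, and ∫φ*·(−ħ² φ'') dx = 0.42553, so ⟨p²⟩ = 0.42553 / 0.019264.
⟨p²⟩ = 22.090.

22.09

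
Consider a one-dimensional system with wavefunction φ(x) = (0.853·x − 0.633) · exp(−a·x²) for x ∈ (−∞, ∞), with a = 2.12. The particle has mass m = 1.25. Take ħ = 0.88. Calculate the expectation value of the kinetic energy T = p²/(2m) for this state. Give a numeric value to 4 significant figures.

T = −(ħ²/2m) d²/dx², so ⟨T⟩ = −(ħ²/2m) ∫ φ*·φ'' dx / ∫|φ|² dx; with m = 1.25.
Expand each integrand as polynomial × e^(−2ax²) and use ∫x^(2j)·e^(−2ax²) dx = (2j−1)!!/(4a)^j · √(π/(2a)), odd powers → 0; here √(π/(2a)) = 0.86078. Differentiate with the product rule, d/dx e^(−ax²) = −2ax·e^(−ax²).
State is unnormalized: ∫|φ|² dx = 0.41876, and ∫φ*·(−ħ²/2m · φ'') dx = 0.37200, so ⟨T⟩ = 0.37200 / 0.41876.
⟨T⟩ = 0.88833.

0.8883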